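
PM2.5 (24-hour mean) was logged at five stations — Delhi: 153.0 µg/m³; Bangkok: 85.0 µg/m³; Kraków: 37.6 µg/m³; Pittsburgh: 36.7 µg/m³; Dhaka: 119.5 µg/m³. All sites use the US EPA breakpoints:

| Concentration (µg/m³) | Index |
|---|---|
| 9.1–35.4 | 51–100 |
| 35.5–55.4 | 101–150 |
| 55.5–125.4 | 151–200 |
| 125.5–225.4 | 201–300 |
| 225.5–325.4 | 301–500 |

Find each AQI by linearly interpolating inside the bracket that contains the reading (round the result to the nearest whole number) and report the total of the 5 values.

806

Delhi 153.0: bracket 125.5–225.4 → index 201–300; slope 99/99.9, offset 27.5.
AQI = 201 + 99/99.9·27.5 ≈ 228.25 ⇒ 228.
Bangkok: row 55.5–125.4 (AQI 151–200). (200−151)·(85.0−55.5)/(125.4−55.5) + 151 = 49·29.5/69.9 + 151 ≈ 171.68 → 172.
Kraków: 37.6 ∈ [35.5, 55.4] ↔ index [101, 150].
101 + (37.6−35.5)·(150−101)/(55.4−35.5) = 101 + 2.1·49/19.9 ≈ 106.17, so AQI = 106.
Pittsburgh: 36.7 lies in 35.5–55.4, so I_lo=101, I_hi=150, C_lo=35.5, C_hi=55.4.
(150−101)/(55.4−35.5) × (36.7−35.5) + 101 = 49/19.9 × 1.2 + 101 ≈ 103.95 → 104.
Dhaka 119.5: bracket 55.5–125.4 → index 151–200; slope 49/69.9, offset 64.0.
AQI = 151 + 49/69.9·64.0 ≈ 195.86 ⇒ 196.
AQIs: Delhi=228, Bangkok=172, Kraków=106, Pittsburgh=104, Dhaka=196. Sum = 228 + 172 + 106 + 104 + 196 = 806.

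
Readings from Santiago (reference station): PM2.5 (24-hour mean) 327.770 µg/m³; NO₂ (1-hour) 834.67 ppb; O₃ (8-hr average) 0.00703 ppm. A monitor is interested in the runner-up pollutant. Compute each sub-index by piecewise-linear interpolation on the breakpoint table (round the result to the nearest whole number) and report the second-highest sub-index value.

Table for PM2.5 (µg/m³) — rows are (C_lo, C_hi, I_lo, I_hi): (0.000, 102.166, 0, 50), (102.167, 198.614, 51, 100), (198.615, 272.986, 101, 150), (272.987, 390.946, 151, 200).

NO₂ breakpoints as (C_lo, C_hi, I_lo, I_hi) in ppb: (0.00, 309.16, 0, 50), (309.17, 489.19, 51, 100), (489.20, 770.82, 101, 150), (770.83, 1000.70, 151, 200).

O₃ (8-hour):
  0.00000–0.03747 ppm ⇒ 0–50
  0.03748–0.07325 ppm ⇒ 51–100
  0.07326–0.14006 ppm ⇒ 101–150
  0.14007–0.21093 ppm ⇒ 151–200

PM2.5: row 272.987–390.946 (AQI 151–200). (200−151)·(327.770−272.987)/(390.946−272.987) + 151 = 49·54.783/117.959 + 151 ≈ 173.76 → 174.
NO₂: 834.67 ∈ [770.83, 1000.70] ↔ index [151, 200].
151 + (834.67−770.83)·(200−151)/(1000.70−770.83) = 151 + 63.84·49/229.87 ≈ 164.61, so AQI = 165.
O₃: 0.00703 lies in 0.00000–0.03747, so I_lo=0, I_hi=50, C_lo=0.00000, C_hi=0.03747.
(50−0)/(0.03747−0.00000) × (0.00703−0.00000) + 0 = 50/0.03747 × 0.00703 + 0 ≈ 9.38 → 9.
Sub-indices: PM2.5→174, NO₂→165, O₃→9. Ranked high→low: 174, 165, 9. Second-highest sub-index = 165.

165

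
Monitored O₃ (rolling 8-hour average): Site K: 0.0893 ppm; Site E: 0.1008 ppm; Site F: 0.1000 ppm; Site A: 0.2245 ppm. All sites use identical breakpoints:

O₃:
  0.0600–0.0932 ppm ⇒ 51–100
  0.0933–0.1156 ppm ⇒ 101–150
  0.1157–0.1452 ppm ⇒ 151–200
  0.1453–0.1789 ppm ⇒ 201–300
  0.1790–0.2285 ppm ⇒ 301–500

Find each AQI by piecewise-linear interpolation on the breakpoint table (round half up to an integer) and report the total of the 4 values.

811

Site K: 0.0893 ∈ [0.0600, 0.0932] ↔ index [51, 100].
51 + (0.0893−0.0600)·(100−51)/(0.0932−0.0600) = 51 + 0.0293·49/0.0332 ≈ 94.24, so AQI = 94.
Site E: 0.1008 lies in 0.0933–0.1156, so I_lo=101, I_hi=150, C_lo=0.0933, C_hi=0.1156.
(150−101)/(0.1156−0.0933) × (0.1008−0.0933) + 101 = 49/0.0223 × 0.0075 + 101 ≈ 117.48 → 117.
Site F 0.1000: bracket 0.0933–0.1156 → index 101–150; slope 49/0.0223, offset 0.0067.
AQI = 101 + 49/0.0223·0.0067 ≈ 115.72 ⇒ 116.
Site A 0.2245: bracket 0.1790–0.2285 → index 301–500; slope 199/0.0495, offset 0.0455.
AQI = 301 + 199/0.0495·0.0455 ≈ 483.92 ⇒ 484.
AQIs: Site K=94, Site E=117, Site F=116, Site A=484. Sum = 94 + 117 + 116 + 484 = 811.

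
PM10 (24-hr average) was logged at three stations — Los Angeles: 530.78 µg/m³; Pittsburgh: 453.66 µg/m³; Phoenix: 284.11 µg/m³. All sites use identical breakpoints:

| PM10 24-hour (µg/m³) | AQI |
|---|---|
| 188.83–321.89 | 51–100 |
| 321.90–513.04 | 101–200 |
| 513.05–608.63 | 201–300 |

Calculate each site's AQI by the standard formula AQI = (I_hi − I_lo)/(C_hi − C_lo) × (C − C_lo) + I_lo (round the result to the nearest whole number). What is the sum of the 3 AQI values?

Los Angeles: row 513.05–608.63 (AQI 201–300). (300−201)·(530.78−513.05)/(608.63−513.05) + 201 = 99·17.73/95.58 + 201 ≈ 219.36 → 219.
Pittsburgh: 453.66 ∈ [321.90, 513.04] ↔ index [101, 200].
101 + (453.66−321.90)·(200−101)/(513.04−321.90) = 101 + 131.76·99/191.14 ≈ 169.24, so AQI = 169.
Phoenix: 284.11 ∈ [188.83, 321.89] ↔ index [51, 100].
51 + (284.11−188.83)·(100−51)/(321.89−188.83) = 51 + 95.28·49/133.06 ≈ 86.09, so AQI = 86.
AQIs: Los Angeles=219, Pittsburgh=169, Phoenix=86. Sum = 219 + 169 + 86 = 474.

474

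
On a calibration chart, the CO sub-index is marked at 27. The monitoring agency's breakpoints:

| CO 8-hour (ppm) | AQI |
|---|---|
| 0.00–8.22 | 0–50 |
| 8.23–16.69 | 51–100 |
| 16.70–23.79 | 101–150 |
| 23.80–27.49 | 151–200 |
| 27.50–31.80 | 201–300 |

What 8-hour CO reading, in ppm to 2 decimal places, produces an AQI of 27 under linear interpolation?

AQI 27 lies in the 0–50 band, which corresponds to 0.00–8.22 ppm.
C = 0.00 + (27−0)×(8.22−0.00)/(50−0) = 0.00 + 27×8.22/50 ≈ 4.4388 ppm → 4.44 ppm to 2 dp.

4.44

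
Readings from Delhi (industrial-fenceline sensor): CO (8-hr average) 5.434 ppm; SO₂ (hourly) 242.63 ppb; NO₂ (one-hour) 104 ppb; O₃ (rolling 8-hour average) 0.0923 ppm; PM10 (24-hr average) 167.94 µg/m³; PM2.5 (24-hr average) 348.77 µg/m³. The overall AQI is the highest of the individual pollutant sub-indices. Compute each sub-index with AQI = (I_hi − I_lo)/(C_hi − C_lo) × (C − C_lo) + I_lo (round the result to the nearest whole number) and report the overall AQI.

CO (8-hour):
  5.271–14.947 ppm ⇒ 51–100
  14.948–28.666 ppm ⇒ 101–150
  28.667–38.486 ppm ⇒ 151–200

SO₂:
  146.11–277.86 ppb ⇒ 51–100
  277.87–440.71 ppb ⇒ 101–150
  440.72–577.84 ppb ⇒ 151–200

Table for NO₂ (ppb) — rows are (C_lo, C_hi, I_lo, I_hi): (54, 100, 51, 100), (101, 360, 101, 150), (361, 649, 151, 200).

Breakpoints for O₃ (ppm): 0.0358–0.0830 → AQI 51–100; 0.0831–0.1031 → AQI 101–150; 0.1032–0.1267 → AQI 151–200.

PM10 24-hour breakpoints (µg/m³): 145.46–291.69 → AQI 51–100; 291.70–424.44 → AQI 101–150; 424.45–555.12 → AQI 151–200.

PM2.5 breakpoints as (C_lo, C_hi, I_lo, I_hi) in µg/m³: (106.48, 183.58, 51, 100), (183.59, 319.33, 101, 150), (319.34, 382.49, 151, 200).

174

CO: row 5.271–14.947 (AQI 51–100). (100−51)·(5.434−5.271)/(14.947−5.271) + 51 = 49·0.163/9.676 + 51 ≈ 51.83 → 52.
SO₂: row 146.11–277.86 (AQI 51–100). (100−51)·(242.63−146.11)/(277.86−146.11) + 51 = 49·96.52/131.75 + 51 ≈ 86.90 → 87.
NO₂: 104 ∈ [101, 360] ↔ index [101, 150].
101 + (104−101)·(150−101)/(360−101) = 101 + 3·49/259 ≈ 101.57, so AQI = 102.
O₃ 0.0923: bracket 0.0831–0.1031 → index 101–150; slope 49/0.0200, offset 0.0092.
AQI = 101 + 49/0.0200·0.0092 ≈ 123.54 ⇒ 124.
PM10: row 145.46–291.69 (AQI 51–100). (100−51)·(167.94−145.46)/(291.69−145.46) + 51 = 49·22.48/146.23 + 51 ≈ 58.53 → 59.
PM2.5: row 319.34–382.49 (AQI 151–200). (200−151)·(348.77−319.34)/(382.49−319.34) + 151 = 49·29.43/63.15 + 151 ≈ 173.84 → 174.
Sub-indices: CO→52, SO₂→87, NO₂→102, O₃→124, PM10→59, PM2.5→174. Overall AQI = max = 174; dominant pollutant is PM2.5.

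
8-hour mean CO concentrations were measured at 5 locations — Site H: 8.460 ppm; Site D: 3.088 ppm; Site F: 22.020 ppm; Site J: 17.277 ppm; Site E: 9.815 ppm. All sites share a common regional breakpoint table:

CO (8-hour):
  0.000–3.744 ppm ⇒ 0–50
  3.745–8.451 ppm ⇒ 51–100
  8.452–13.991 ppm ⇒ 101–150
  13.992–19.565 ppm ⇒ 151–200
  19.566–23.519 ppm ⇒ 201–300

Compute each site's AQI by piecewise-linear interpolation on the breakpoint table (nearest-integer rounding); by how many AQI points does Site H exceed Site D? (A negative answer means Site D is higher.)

Site H 8.460: bracket 8.452–13.991 → index 101–150; slope 49/5.539, offset 0.008.
AQI = 101 + 49/5.539·0.008 ≈ 101.07 ⇒ 101.
Site D: 3.088 lies in 0.000–3.744, so I_lo=0, I_hi=50, C_lo=0.000, C_hi=3.744.
(50−0)/(3.744−0.000) × (3.088−0.000) + 0 = 50/3.744 × 3.088 + 0 ≈ 41.24 → 41.
Site F: 22.020 lies in 19.566–23.519, so I_lo=201, I_hi=300, C_lo=19.566, C_hi=23.519.
(300−201)/(23.519−19.566) × (22.020−19.566) + 201 = 99/3.953 × 2.454 + 201 ≈ 262.46 → 262.
Site J: 17.277 ∈ [13.992, 19.565] ↔ index [151, 200].
151 + (17.277−13.992)·(200−151)/(19.565−13.992) = 151 + 3.285·49/5.573 ≈ 179.88, so AQI = 180.
Site E 9.815: bracket 8.452–13.991 → index 101–150; slope 49/5.539, offset 1.363.
AQI = 101 + 49/5.539·1.363 ≈ 113.06 ⇒ 113.
AQIs: Site H=101, Site D=41, Site F=262, Site J=180, Site E=113. Site H (101) − Site D (41) = 60.

60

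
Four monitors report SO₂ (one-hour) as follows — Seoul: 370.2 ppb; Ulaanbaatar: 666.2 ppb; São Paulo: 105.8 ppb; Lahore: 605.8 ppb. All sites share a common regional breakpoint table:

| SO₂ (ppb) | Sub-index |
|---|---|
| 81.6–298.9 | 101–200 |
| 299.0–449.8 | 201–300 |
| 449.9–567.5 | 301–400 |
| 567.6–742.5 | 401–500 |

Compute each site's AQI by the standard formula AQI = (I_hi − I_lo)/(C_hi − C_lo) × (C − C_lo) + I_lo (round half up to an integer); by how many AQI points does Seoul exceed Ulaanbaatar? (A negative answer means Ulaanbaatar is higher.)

Seoul 370.2: bracket 299.0–449.8 → index 201–300; slope 99/150.8, offset 71.2.
AQI = 201 + 99/150.8·71.2 ≈ 247.74 ⇒ 248.
Ulaanbaatar: 666.2 ∈ [567.6, 742.5] ↔ index [401, 500].
401 + (666.2−567.6)·(500−401)/(742.5−567.6) = 401 + 98.6·99/174.9 ≈ 456.81, so AQI = 457.
São Paulo: 105.8 lies in 81.6–298.9, so I_lo=101, I_hi=200, C_lo=81.6, C_hi=298.9.
(200−101)/(298.9−81.6) × (105.8−81.6) + 101 = 99/217.3 × 24.2 + 101 ≈ 112.03 → 112.
Lahore: 605.8 lies in 567.6–742.5, so I_lo=401, I_hi=500, C_lo=567.6, C_hi=742.5.
(500−401)/(742.5−567.6) × (605.8−567.6) + 401 = 99/174.9 × 38.2 + 401 ≈ 422.62 → 423.
AQIs: Seoul=248, Ulaanbaatar=457, São Paulo=112, Lahore=423. Seoul (248) − Ulaanbaatar (457) = -209.

-209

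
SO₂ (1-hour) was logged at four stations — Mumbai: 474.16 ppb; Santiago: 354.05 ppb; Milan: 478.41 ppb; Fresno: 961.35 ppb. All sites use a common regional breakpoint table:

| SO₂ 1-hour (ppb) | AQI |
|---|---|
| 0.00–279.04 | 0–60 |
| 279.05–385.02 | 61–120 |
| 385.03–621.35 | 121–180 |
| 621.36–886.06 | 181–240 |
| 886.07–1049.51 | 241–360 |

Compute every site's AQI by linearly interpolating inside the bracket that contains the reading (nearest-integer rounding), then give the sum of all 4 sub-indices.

Mumbai: 474.16 ∈ [385.03, 621.35] ↔ index [121, 180].
121 + (474.16−385.03)·(180−121)/(621.35−385.03) = 121 + 89.13·59/236.32 ≈ 143.25, so AQI = 143.
Santiago: 354.05 ∈ [279.05, 385.02] ↔ index [61, 120].
61 + (354.05−279.05)·(120−61)/(385.02−279.05) = 61 + 75.00·59/105.97 ≈ 102.76, so AQI = 103.
Milan: 478.41 lies in 385.03–621.35, so I_lo=121, I_hi=180, C_lo=385.03, C_hi=621.35.
(180−121)/(621.35−385.03) × (478.41−385.03) + 121 = 59/236.32 × 93.38 + 121 ≈ 144.31 → 144.
Fresno: row 886.07–1049.51 (AQI 241–360). (360−241)·(961.35−886.07)/(1049.51−886.07) + 241 = 119·75.28/163.44 + 241 ≈ 295.81 → 296.
AQIs: Mumbai=143, Santiago=103, Milan=144, Fresno=296. Sum = 143 + 103 + 144 + 296 = 686.

686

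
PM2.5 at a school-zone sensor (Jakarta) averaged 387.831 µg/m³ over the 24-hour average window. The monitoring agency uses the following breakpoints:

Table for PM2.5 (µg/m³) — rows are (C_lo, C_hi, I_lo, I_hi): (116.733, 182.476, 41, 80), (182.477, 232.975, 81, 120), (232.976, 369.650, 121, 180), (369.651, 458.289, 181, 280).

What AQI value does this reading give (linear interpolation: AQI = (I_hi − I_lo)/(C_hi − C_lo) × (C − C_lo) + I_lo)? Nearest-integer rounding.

PM2.5 387.831: bracket 369.651–458.289 → index 181–280; slope 99/88.638, offset 18.180.
AQI = 181 + 99/88.638·18.180 ≈ 201.31 ⇒ 201.

201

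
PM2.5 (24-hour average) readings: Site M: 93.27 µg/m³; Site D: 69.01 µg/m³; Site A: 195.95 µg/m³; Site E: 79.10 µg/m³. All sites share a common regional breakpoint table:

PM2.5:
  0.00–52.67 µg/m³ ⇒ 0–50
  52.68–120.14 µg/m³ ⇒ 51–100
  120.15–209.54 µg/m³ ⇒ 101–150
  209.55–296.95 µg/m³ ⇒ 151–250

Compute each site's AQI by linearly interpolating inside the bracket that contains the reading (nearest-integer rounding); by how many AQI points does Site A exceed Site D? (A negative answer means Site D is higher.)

Site M: 93.27 lies in 52.68–120.14, so I_lo=51, I_hi=100, C_lo=52.68, C_hi=120.14.
(100−51)/(120.14−52.68) × (93.27−52.68) + 51 = 49/67.46 × 40.59 + 51 ≈ 80.48 → 80.
Site D 69.01: bracket 52.68–120.14 → index 51–100; slope 49/67.46, offset 16.33.
AQI = 51 + 49/67.46·16.33 ≈ 62.86 ⇒ 63.
Site A: 195.95 ∈ [120.15, 209.54] ↔ index [101, 150].
101 + (195.95−120.15)·(150−101)/(209.54−120.15) = 101 + 75.80·49/89.39 ≈ 142.55, so AQI = 143.
Site E 79.10: bracket 52.68–120.14 → index 51–100; slope 49/67.46, offset 26.42.
AQI = 51 + 49/67.46·26.42 ≈ 70.19 ⇒ 70.
AQIs: Site M=80, Site D=63, Site A=143, Site E=70. Site A (143) − Site D (63) = 80.

80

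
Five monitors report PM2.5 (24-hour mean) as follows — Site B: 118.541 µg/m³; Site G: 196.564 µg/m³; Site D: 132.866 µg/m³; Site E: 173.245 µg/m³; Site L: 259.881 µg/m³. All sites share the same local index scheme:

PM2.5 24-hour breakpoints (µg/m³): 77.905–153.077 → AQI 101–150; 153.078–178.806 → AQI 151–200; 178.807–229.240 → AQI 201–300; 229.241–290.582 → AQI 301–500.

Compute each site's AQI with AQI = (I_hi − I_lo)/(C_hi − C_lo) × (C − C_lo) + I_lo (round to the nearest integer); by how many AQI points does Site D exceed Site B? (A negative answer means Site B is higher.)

Site B: row 77.905–153.077 (AQI 101–150). (150−101)·(118.541−77.905)/(153.077−77.905) + 101 = 49·40.636/75.172 + 101 ≈ 127.49 → 127.
Site G 196.564: bracket 178.807–229.240 → index 201–300; slope 99/50.433, offset 17.757.
AQI = 201 + 99/50.433·17.757 ≈ 235.86 ⇒ 236.
Site D 132.866: bracket 77.905–153.077 → index 101–150; slope 49/75.172, offset 54.961.
AQI = 101 + 49/75.172·54.961 ≈ 136.83 ⇒ 137.
Site E: 173.245 lies in 153.078–178.806, so I_lo=151, I_hi=200, C_lo=153.078, C_hi=178.806.
(200−151)/(178.806−153.078) × (173.245−153.078) + 151 = 49/25.728 × 20.167 + 151 ≈ 189.41 → 189.
Site L: row 229.241–290.582 (AQI 301–500). (500−301)·(259.881−229.241)/(290.582−229.241) + 301 = 199·30.640/61.341 + 301 ≈ 400.40 → 400.
AQIs: Site B=127, Site G=236, Site D=137, Site E=189, Site L=400. Site D (137) − Site B (127) = 10.

10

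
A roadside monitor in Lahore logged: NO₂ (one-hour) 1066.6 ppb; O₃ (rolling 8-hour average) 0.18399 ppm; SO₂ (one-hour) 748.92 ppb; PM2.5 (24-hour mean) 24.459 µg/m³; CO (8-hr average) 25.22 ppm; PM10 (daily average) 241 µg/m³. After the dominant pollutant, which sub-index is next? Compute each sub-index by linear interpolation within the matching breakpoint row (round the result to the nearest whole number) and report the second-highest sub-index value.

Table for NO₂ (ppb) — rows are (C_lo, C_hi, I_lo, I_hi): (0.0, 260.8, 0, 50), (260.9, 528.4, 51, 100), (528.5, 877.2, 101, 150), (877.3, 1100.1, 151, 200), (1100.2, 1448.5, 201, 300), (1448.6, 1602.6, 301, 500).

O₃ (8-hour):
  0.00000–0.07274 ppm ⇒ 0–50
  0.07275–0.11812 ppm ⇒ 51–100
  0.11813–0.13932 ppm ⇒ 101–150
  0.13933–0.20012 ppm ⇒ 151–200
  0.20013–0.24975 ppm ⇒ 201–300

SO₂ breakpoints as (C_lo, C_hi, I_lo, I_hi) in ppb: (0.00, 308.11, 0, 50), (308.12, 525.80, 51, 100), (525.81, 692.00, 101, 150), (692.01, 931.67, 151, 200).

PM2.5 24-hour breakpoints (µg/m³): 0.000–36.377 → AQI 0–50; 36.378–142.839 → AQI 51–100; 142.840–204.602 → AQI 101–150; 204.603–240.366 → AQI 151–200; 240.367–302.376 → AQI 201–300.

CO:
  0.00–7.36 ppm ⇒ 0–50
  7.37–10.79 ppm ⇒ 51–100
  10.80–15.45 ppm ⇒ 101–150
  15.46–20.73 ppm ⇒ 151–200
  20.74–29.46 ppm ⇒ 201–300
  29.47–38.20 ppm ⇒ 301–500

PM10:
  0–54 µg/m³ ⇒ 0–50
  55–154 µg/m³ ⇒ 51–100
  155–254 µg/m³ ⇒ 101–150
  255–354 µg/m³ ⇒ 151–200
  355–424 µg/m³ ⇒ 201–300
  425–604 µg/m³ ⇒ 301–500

193

NO₂: 1066.6 ∈ [877.3, 1100.1] ↔ index [151, 200].
151 + (1066.6−877.3)·(200−151)/(1100.1−877.3) = 151 + 189.3·49/222.8 ≈ 192.63, so AQI = 193.
O₃: 0.18399 ∈ [0.13933, 0.20012] ↔ index [151, 200].
151 + (0.18399−0.13933)·(200−151)/(0.20012−0.13933) = 151 + 0.04466·49/0.06079 ≈ 187.00, so AQI = 187.
SO₂: 748.92 lies in 692.01–931.67, so I_lo=151, I_hi=200, C_lo=692.01, C_hi=931.67.
(200−151)/(931.67−692.01) × (748.92−692.01) + 151 = 49/239.66 × 56.91 + 151 ≈ 162.64 → 163.
PM2.5: 24.459 lies in 0.000–36.377, so I_lo=0, I_hi=50, C_lo=0.000, C_hi=36.377.
(50−0)/(36.377−0.000) × (24.459−0.000) + 0 = 50/36.377 × 24.459 + 0 ≈ 33.62 → 34.
CO: 25.22 ∈ [20.74, 29.46] ↔ index [201, 300].
201 + (25.22−20.74)·(300−201)/(29.46−20.74) = 201 + 4.48·99/8.72 ≈ 251.86, so AQI = 252.
PM10: 241 lies in 155–254, so I_lo=101, I_hi=150, C_lo=155, C_hi=254.
(150−101)/(254−155) × (241−155) + 101 = 49/99 × 86 + 101 ≈ 143.57 → 144.
Sub-indices: NO₂→193, O₃→187, SO₂→163, PM2.5→34, CO→252, PM10→144. Ranked high→low: 252, 193, 187, 163, 144, 34. Second-highest sub-index = 193.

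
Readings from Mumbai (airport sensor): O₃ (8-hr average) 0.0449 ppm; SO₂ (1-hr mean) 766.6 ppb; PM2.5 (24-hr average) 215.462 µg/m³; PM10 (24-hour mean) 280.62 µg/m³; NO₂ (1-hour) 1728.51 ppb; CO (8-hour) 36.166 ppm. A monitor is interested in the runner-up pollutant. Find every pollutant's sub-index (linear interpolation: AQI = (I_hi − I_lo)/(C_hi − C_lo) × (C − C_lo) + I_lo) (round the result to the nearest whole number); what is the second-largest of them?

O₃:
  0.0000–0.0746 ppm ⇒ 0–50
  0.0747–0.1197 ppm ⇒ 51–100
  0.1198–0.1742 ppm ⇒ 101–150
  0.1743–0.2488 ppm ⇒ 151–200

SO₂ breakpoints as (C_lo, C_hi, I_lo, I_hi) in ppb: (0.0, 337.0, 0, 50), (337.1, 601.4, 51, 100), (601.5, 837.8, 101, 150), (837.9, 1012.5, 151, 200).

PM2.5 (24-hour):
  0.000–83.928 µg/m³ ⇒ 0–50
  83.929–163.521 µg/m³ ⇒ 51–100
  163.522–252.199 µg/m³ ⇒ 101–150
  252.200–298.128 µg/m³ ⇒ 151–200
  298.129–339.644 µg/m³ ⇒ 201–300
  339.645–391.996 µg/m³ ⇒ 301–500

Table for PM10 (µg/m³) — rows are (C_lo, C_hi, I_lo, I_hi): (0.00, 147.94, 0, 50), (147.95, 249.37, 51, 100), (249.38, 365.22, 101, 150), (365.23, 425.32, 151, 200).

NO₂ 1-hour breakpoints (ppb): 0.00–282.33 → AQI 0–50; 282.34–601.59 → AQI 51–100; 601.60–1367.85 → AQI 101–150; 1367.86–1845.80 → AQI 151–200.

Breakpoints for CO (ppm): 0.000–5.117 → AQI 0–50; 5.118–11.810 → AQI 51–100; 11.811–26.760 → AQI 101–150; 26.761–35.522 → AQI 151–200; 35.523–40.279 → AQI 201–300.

188

O₃ 0.0449: bracket 0.0000–0.0746 → index 0–50; slope 50/0.0746, offset 0.0449.
AQI = 0 + 50/0.0746·0.0449 ≈ 30.09 ⇒ 30.
SO₂: 766.6 ∈ [601.5, 837.8] ↔ index [101, 150].
101 + (766.6−601.5)·(150−101)/(837.8−601.5) = 101 + 165.1·49/236.3 ≈ 135.24, so AQI = 135.
PM2.5: 215.462 lies in 163.522–252.199, so I_lo=101, I_hi=150, C_lo=163.522, C_hi=252.199.
(150−101)/(252.199−163.522) × (215.462−163.522) + 101 = 49/88.677 × 51.940 + 101 ≈ 129.70 → 130.
PM10: 280.62 ∈ [249.38, 365.22] ↔ index [101, 150].
101 + (280.62−249.38)·(150−101)/(365.22−249.38) = 101 + 31.24·49/115.84 ≈ 114.21, so AQI = 114.
NO₂: 1728.51 lies in 1367.86–1845.80, so I_lo=151, I_hi=200, C_lo=1367.86, C_hi=1845.80.
(200−151)/(1845.80−1367.86) × (1728.51−1367.86) + 151 = 49/477.94 × 360.65 + 151 ≈ 187.98 → 188.
CO 36.166: bracket 35.523–40.279 → index 201–300; slope 99/4.756, offset 0.643.
AQI = 201 + 99/4.756·0.643 ≈ 214.38 ⇒ 214.
Sub-indices: O₃→30, SO₂→135, PM2.5→130, PM10→114, NO₂→188, CO→214. Ranked high→low: 214, 188, 135, 130, 114, 30. Second-highest sub-index = 188.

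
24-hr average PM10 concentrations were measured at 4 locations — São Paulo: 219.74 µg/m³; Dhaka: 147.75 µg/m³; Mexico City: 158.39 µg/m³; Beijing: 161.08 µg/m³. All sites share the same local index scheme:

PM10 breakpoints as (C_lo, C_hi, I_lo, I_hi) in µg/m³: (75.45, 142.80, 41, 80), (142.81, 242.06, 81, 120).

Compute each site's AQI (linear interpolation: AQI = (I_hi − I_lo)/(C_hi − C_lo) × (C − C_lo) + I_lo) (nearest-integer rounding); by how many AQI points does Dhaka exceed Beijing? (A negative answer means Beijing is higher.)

-5

São Paulo: 219.74 ∈ [142.81, 242.06] ↔ index [81, 120].
81 + (219.74−142.81)·(120−81)/(242.06−142.81) = 81 + 76.93·39/99.25 ≈ 111.23, so AQI = 111.
Dhaka: 147.75 ∈ [142.81, 242.06] ↔ index [81, 120].
81 + (147.75−142.81)·(120−81)/(242.06−142.81) = 81 + 4.94·39/99.25 ≈ 82.94, so AQI = 83.
Mexico City 158.39: bracket 142.81–242.06 → index 81–120; slope 39/99.25, offset 15.58.
AQI = 81 + 39/99.25·15.58 ≈ 87.12 ⇒ 87.
Beijing: 161.08 lies in 142.81–242.06, so I_lo=81, I_hi=120, C_lo=142.81, C_hi=242.06.
(120−81)/(242.06−142.81) × (161.08−142.81) + 81 = 39/99.25 × 18.27 + 81 ≈ 88.18 → 88.
AQIs: São Paulo=111, Dhaka=83, Mexico City=87, Beijing=88. Dhaka (83) − Beijing (88) = -5.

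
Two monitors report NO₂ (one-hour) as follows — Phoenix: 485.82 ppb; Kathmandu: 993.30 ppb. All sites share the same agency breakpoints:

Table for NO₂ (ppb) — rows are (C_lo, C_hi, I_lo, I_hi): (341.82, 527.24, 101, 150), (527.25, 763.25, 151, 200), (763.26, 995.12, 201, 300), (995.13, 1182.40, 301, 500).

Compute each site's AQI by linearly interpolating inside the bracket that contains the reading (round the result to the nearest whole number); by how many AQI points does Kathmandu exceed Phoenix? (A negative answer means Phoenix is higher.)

Phoenix: 485.82 lies in 341.82–527.24, so I_lo=101, I_hi=150, C_lo=341.82, C_hi=527.24.
(150−101)/(527.24−341.82) × (485.82−341.82) + 101 = 49/185.42 × 144.00 + 101 ≈ 139.05 → 139.
Kathmandu 993.30: bracket 763.26–995.12 → index 201–300; slope 99/231.86, offset 230.04.
AQI = 201 + 99/231.86·230.04 ≈ 299.22 ⇒ 299.
AQIs: Phoenix=139, Kathmandu=299. Kathmandu (299) − Phoenix (139) = 160.

160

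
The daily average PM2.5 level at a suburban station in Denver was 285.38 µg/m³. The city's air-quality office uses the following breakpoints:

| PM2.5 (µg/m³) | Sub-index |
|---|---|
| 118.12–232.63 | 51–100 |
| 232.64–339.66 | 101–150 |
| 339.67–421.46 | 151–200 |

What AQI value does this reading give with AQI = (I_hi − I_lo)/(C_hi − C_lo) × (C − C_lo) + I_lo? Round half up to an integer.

125

PM2.5: 285.38 lies in 232.64–339.66, so I_lo=101, I_hi=150, C_lo=232.64, C_hi=339.66.
(150−101)/(339.66−232.64) × (285.38−232.64) + 101 = 49/107.02 × 52.74 + 101 ≈ 125.15 → 125.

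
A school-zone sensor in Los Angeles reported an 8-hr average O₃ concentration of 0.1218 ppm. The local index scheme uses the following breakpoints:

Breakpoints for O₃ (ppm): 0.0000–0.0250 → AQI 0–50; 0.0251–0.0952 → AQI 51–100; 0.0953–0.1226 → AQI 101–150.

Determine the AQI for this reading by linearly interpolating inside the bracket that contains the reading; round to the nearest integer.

149

O₃: 0.1218 ∈ [0.0953, 0.1226] ↔ index [101, 150].
101 + (0.1218−0.0953)·(150−101)/(0.1226−0.0953) = 101 + 0.0265·49/0.0273 ≈ 148.56, so AQI = 149.
AQI 149 falls in the Unhealthy for Sensitive Groups category.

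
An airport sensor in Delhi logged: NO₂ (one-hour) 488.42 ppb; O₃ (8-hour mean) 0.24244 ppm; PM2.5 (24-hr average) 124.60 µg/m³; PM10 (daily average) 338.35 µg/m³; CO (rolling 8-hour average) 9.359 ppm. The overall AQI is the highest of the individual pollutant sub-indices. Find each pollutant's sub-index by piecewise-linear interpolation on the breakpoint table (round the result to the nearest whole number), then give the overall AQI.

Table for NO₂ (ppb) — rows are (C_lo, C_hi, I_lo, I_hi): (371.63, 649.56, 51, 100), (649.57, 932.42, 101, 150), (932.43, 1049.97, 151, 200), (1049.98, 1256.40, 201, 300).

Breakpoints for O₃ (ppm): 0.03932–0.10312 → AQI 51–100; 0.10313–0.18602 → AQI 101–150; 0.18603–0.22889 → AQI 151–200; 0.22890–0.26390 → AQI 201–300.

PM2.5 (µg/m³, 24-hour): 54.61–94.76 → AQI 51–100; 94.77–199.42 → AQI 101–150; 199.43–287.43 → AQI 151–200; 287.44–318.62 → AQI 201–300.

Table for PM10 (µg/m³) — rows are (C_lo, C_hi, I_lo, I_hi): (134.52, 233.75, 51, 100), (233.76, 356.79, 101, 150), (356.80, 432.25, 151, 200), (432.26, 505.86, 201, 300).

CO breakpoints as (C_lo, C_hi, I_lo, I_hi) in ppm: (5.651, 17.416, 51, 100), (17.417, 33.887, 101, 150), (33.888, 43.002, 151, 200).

NO₂: 488.42 lies in 371.63–649.56, so I_lo=51, I_hi=100, C_lo=371.63, C_hi=649.56.
(100−51)/(649.56−371.63) × (488.42−371.63) + 51 = 49/277.93 × 116.79 + 51 ≈ 71.59 → 72.
O₃: 0.24244 lies in 0.22890–0.26390, so I_lo=201, I_hi=300, C_lo=0.22890, C_hi=0.26390.
(300−201)/(0.26390−0.22890) × (0.24244−0.22890) + 201 = 99/0.03500 × 0.01354 + 201 ≈ 239.30 → 239.
PM2.5: 124.60 lies in 94.77–199.42, so I_lo=101, I_hi=150, C_lo=94.77, C_hi=199.42.
(150−101)/(199.42−94.77) × (124.60−94.77) + 101 = 49/104.65 × 29.83 + 101 ≈ 114.97 → 115.
PM10: 338.35 lies in 233.76–356.79, so I_lo=101, I_hi=150, C_lo=233.76, C_hi=356.79.
(150−101)/(356.79−233.76) × (338.35−233.76) + 101 = 49/123.03 × 104.59 + 101 ≈ 142.66 → 143.
CO 9.359: bracket 5.651–17.416 → index 51–100; slope 49/11.765, offset 3.708.
AQI = 51 + 49/11.765·3.708 ≈ 66.44 ⇒ 66.
Sub-indices: NO₂→72, O₃→239, PM2.5→115, PM10→143, CO→66. Overall AQI = max = 239; dominant pollutant is O₃.
AQI 239: Very Unhealthy.

239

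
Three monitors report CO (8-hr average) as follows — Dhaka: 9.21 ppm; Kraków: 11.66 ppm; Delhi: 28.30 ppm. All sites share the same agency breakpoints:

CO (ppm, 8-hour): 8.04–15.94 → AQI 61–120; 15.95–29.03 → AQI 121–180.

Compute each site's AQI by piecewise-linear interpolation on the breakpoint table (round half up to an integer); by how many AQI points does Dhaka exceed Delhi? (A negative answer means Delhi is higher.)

Dhaka: 9.21 lies in 8.04–15.94, so I_lo=61, I_hi=120, C_lo=8.04, C_hi=15.94.
(120−61)/(15.94−8.04) × (9.21−8.04) + 61 = 59/7.90 × 1.17 + 61 ≈ 69.74 → 70.
Kraków: 11.66 lies in 8.04–15.94, so I_lo=61, I_hi=120, C_lo=8.04, C_hi=15.94.
(120−61)/(15.94−8.04) × (11.66−8.04) + 61 = 59/7.90 × 3.62 + 61 ≈ 88.04 → 88.
Delhi: row 15.95–29.03 (AQI 121–180). (180−121)·(28.30−15.95)/(29.03−15.95) + 121 = 59·12.35/13.08 + 121 ≈ 176.71 → 177.
AQIs: Dhaka=70, Kraków=88, Delhi=177. Dhaka (70) − Delhi (177) = -107.

-107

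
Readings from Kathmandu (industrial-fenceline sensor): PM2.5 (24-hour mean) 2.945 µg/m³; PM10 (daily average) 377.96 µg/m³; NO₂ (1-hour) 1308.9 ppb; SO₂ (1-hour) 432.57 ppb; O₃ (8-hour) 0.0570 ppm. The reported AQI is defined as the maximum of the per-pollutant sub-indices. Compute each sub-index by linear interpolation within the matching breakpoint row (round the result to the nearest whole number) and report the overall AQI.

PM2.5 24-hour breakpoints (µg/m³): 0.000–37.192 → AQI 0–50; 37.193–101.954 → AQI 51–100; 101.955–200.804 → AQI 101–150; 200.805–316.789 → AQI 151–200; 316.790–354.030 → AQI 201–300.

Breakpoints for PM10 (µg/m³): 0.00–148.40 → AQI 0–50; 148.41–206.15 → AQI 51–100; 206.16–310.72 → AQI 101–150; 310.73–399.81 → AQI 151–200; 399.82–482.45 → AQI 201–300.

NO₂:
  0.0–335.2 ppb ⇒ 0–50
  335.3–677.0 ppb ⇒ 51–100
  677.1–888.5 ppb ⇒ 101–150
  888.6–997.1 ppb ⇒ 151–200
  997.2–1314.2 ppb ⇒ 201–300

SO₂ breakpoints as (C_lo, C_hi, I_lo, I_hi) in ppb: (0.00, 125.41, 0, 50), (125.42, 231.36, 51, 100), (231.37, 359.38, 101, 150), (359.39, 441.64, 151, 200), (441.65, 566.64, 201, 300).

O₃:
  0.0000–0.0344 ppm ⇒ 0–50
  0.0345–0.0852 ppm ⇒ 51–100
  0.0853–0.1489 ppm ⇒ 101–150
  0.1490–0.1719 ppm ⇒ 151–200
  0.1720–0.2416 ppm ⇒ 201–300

298

PM2.5: 2.945 ∈ [0.000, 37.192] ↔ index [0, 50].
0 + (2.945−0.000)·(50−0)/(37.192−0.000) = 0 + 2.945·50/37.192 ≈ 3.96, so AQI = 4.
PM10: 377.96 lies in 310.73–399.81, so I_lo=151, I_hi=200, C_lo=310.73, C_hi=399.81.
(200−151)/(399.81−310.73) × (377.96−310.73) + 151 = 49/89.08 × 67.23 + 151 ≈ 187.98 → 188.
NO₂: 1308.9 lies in 997.2–1314.2, so I_lo=201, I_hi=300, C_lo=997.2, C_hi=1314.2.
(300−201)/(1314.2−997.2) × (1308.9−997.2) + 201 = 99/317.0 × 311.7 + 201 ≈ 298.34 → 298.
SO₂: 432.57 lies in 359.39–441.64, so I_lo=151, I_hi=200, C_lo=359.39, C_hi=441.64.
(200−151)/(441.64−359.39) × (432.57−359.39) + 151 = 49/82.25 × 73.18 + 151 ≈ 194.60 → 195.
O₃ 0.0570: bracket 0.0345–0.0852 → index 51–100; slope 49/0.0507, offset 0.0225.
AQI = 51 + 49/0.0507·0.0225 ≈ 72.75 ⇒ 73.
Sub-indices: PM2.5→4, PM10→188, NO₂→298, SO₂→195, O₃→73. Overall AQI = max = 298; dominant pollutant is NO₂.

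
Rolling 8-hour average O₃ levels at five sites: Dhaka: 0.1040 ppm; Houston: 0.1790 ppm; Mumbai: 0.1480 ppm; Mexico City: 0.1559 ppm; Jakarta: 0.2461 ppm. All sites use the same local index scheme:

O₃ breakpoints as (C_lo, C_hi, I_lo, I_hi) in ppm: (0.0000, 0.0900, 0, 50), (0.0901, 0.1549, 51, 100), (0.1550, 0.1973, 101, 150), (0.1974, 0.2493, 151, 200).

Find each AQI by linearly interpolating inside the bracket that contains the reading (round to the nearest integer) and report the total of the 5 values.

585

Dhaka: 0.1040 ∈ [0.0901, 0.1549] ↔ index [51, 100].
51 + (0.1040−0.0901)·(100−51)/(0.1549−0.0901) = 51 + 0.0139·49/0.0648 ≈ 61.51, so AQI = 62.
Houston: 0.1790 lies in 0.1550–0.1973, so I_lo=101, I_hi=150, C_lo=0.1550, C_hi=0.1973.
(150−101)/(0.1973−0.1550) × (0.1790−0.1550) + 101 = 49/0.0423 × 0.0240 + 101 ≈ 128.80 → 129.
Mumbai 0.1480: bracket 0.0901–0.1549 → index 51–100; slope 49/0.0648, offset 0.0579.
AQI = 51 + 49/0.0648·0.0579 ≈ 94.78 ⇒ 95.
Mexico City 0.1559: bracket 0.1550–0.1973 → index 101–150; slope 49/0.0423, offset 0.0009.
AQI = 101 + 49/0.0423·0.0009 ≈ 102.04 ⇒ 102.
Jakarta 0.2461: bracket 0.1974–0.2493 → index 151–200; slope 49/0.0519, offset 0.0487.
AQI = 151 + 49/0.0519·0.0487 ≈ 196.98 ⇒ 197.
AQIs: Dhaka=62, Houston=129, Mumbai=95, Mexico City=102, Jakarta=197. Sum = 62 + 129 + 95 + 102 + 197 = 585.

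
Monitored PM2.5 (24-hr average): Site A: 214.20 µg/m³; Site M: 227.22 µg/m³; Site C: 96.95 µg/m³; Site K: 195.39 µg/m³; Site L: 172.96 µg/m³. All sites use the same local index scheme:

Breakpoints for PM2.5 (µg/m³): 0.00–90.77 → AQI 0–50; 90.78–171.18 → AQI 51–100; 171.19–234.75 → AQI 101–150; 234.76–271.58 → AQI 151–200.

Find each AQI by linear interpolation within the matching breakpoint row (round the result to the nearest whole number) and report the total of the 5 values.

Site A: row 171.19–234.75 (AQI 101–150). (150−101)·(214.20−171.19)/(234.75−171.19) + 101 = 49·43.01/63.56 + 101 ≈ 134.16 → 134.
Site M: 227.22 lies in 171.19–234.75, so I_lo=101, I_hi=150, C_lo=171.19, C_hi=234.75.
(150−101)/(234.75−171.19) × (227.22−171.19) + 101 = 49/63.56 × 56.03 + 101 ≈ 144.19 → 144.
Site C 96.95: bracket 90.78–171.18 → index 51–100; slope 49/80.40, offset 6.17.
AQI = 51 + 49/80.40·6.17 ≈ 54.76 ⇒ 55.
Site K 195.39: bracket 171.19–234.75 → index 101–150; slope 49/63.56, offset 24.20.
AQI = 101 + 49/63.56·24.20 ≈ 119.66 ⇒ 120.
Site L: 172.96 ∈ [171.19, 234.75] ↔ index [101, 150].
101 + (172.96−171.19)·(150−101)/(234.75−171.19) = 101 + 1.77·49/63.56 ≈ 102.36, so AQI = 102.
AQIs: Site A=134, Site M=144, Site C=55, Site K=120, Site L=102. Sum = 134 + 144 + 55 + 120 + 102 = 555.

555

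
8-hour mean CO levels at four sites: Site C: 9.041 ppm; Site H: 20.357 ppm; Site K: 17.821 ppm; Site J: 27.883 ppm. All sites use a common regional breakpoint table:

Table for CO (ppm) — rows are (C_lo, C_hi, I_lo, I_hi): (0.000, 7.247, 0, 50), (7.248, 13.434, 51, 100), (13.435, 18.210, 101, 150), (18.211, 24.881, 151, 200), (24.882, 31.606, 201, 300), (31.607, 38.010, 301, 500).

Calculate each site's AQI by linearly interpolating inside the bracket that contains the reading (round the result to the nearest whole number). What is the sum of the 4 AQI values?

623

Site C: 9.041 ∈ [7.248, 13.434] ↔ index [51, 100].
51 + (9.041−7.248)·(100−51)/(13.434−7.248) = 51 + 1.793·49/6.186 ≈ 65.20, so AQI = 65.
Site H: 20.357 lies in 18.211–24.881, so I_lo=151, I_hi=200, C_lo=18.211, C_hi=24.881.
(200−151)/(24.881−18.211) × (20.357−18.211) + 151 = 49/6.670 × 2.146 + 151 ≈ 166.77 → 167.
Site K 17.821: bracket 13.435–18.210 → index 101–150; slope 49/4.775, offset 4.386.
AQI = 101 + 49/4.775·4.386 ≈ 146.01 ⇒ 146.
Site J 27.883: bracket 24.882–31.606 → index 201–300; slope 99/6.724, offset 3.001.
AQI = 201 + 99/6.724·3.001 ≈ 245.18 ⇒ 245.
AQIs: Site C=65, Site H=167, Site K=146, Site J=245. Sum = 65 + 167 + 146 + 245 = 623.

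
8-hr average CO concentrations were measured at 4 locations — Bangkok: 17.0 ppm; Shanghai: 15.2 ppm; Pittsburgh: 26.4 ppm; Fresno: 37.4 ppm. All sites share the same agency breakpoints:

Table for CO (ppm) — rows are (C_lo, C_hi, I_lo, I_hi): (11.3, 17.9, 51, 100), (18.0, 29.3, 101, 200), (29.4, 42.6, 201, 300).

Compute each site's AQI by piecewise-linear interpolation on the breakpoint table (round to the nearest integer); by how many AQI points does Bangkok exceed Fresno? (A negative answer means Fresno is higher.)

-168

Bangkok: 17.0 ∈ [11.3, 17.9] ↔ index [51, 100].
51 + (17.0−11.3)·(100−51)/(17.9−11.3) = 51 + 5.7·49/6.6 ≈ 93.32, so AQI = 93.
Shanghai 15.2: bracket 11.3–17.9 → index 51–100; slope 49/6.6, offset 3.9.
AQI = 51 + 49/6.6·3.9 ≈ 79.95 ⇒ 80.
Pittsburgh: row 18.0–29.3 (AQI 101–200). (200−101)·(26.4−18.0)/(29.3−18.0) + 101 = 99·8.4/11.3 + 101 ≈ 174.59 → 175.
Fresno: 37.4 ∈ [29.4, 42.6] ↔ index [201, 300].
201 + (37.4−29.4)·(300−201)/(42.6−29.4) = 201 + 8.0·99/13.2 ≈ 261.00, so AQI = 261.
AQIs: Bangkok=93, Shanghai=80, Pittsburgh=175, Fresno=261. Bangkok (93) − Fresno (261) = -168.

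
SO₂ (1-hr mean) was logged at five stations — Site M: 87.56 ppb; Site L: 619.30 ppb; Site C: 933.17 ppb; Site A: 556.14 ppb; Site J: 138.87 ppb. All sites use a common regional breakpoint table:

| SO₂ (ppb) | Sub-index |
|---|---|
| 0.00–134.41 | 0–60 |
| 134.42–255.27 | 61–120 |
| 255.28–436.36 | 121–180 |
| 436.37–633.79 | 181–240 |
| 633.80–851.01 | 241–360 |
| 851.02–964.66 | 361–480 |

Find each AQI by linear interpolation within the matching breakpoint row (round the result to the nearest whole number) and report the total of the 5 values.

1002

Site M: 87.56 lies in 0.00–134.41, so I_lo=0, I_hi=60, C_lo=0.00, C_hi=134.41.
(60−0)/(134.41−0.00) × (87.56−0.00) + 0 = 60/134.41 × 87.56 + 0 ≈ 39.09 → 39.
Site L: 619.30 ∈ [436.37, 633.79] ↔ index [181, 240].
181 + (619.30−436.37)·(240−181)/(633.79−436.37) = 181 + 182.93·59/197.42 ≈ 235.67, so AQI = 236.
Site C: 933.17 lies in 851.02–964.66, so I_lo=361, I_hi=480, C_lo=851.02, C_hi=964.66.
(480−361)/(964.66−851.02) × (933.17−851.02) + 361 = 119/113.64 × 82.15 + 361 ≈ 447.02 → 447.
Site A: 556.14 ∈ [436.37, 633.79] ↔ index [181, 240].
181 + (556.14−436.37)·(240−181)/(633.79−436.37) = 181 + 119.77·59/197.42 ≈ 216.79, so AQI = 217.
Site J: row 134.42–255.27 (AQI 61–120). (120−61)·(138.87−134.42)/(255.27−134.42) + 61 = 59·4.45/120.85 + 61 ≈ 63.17 → 63.
AQIs: Site M=39, Site L=236, Site C=447, Site A=217, Site J=63. Sum = 39 + 236 + 447 + 217 + 63 = 1002.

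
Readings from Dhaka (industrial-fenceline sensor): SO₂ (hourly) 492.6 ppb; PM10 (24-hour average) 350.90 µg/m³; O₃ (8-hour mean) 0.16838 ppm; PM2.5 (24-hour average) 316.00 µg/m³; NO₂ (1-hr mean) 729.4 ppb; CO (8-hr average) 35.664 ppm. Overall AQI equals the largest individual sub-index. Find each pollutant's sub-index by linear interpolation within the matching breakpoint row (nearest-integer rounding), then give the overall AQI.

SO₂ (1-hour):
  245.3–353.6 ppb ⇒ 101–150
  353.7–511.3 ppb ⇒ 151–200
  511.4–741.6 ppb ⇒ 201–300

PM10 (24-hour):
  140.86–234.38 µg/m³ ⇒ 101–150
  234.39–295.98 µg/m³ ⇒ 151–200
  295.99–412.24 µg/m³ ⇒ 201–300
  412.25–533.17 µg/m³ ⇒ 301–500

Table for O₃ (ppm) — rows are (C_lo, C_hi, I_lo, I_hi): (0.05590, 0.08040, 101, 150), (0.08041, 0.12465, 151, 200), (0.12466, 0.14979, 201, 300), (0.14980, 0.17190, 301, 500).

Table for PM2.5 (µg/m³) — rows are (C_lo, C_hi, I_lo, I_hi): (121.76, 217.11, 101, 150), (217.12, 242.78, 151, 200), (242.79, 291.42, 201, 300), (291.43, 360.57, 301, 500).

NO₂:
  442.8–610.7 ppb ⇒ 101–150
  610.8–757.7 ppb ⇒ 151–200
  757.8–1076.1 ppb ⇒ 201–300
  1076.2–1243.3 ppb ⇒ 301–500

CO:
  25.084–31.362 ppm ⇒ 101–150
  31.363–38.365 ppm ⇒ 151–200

SO₂: 492.6 ∈ [353.7, 511.3] ↔ index [151, 200].
151 + (492.6−353.7)·(200−151)/(511.3−353.7) = 151 + 138.9·49/157.6 ≈ 194.19, so AQI = 194.
PM10 350.90: bracket 295.99–412.24 → index 201–300; slope 99/116.25, offset 54.91.
AQI = 201 + 99/116.25·54.91 ≈ 247.76 ⇒ 248.
O₃: 0.16838 lies in 0.14980–0.17190, so I_lo=301, I_hi=500, C_lo=0.14980, C_hi=0.17190.
(500−301)/(0.17190−0.14980) × (0.16838−0.14980) + 301 = 199/0.02210 × 0.01858 + 301 ≈ 468.30 → 468.
PM2.5 316.00: bracket 291.43–360.57 → index 301–500; slope 199/69.14, offset 24.57.
AQI = 301 + 199/69.14·24.57 ≈ 371.72 ⇒ 372.
NO₂: 729.4 lies in 610.8–757.7, so I_lo=151, I_hi=200, C_lo=610.8, C_hi=757.7.
(200−151)/(757.7−610.8) × (729.4−610.8) + 151 = 49/146.9 × 118.6 + 151 ≈ 190.56 → 191.
CO: 35.664 lies in 31.363–38.365, so I_lo=151, I_hi=200, C_lo=31.363, C_hi=38.365.
(200−151)/(38.365−31.363) × (35.664−31.363) + 151 = 49/7.002 × 4.301 + 151 ≈ 181.10 → 181.
Sub-indices: SO₂→194, PM10→248, O₃→468, PM2.5→372, NO₂→191, CO→181. Overall AQI = max = 468; dominant pollutant is O₃.

468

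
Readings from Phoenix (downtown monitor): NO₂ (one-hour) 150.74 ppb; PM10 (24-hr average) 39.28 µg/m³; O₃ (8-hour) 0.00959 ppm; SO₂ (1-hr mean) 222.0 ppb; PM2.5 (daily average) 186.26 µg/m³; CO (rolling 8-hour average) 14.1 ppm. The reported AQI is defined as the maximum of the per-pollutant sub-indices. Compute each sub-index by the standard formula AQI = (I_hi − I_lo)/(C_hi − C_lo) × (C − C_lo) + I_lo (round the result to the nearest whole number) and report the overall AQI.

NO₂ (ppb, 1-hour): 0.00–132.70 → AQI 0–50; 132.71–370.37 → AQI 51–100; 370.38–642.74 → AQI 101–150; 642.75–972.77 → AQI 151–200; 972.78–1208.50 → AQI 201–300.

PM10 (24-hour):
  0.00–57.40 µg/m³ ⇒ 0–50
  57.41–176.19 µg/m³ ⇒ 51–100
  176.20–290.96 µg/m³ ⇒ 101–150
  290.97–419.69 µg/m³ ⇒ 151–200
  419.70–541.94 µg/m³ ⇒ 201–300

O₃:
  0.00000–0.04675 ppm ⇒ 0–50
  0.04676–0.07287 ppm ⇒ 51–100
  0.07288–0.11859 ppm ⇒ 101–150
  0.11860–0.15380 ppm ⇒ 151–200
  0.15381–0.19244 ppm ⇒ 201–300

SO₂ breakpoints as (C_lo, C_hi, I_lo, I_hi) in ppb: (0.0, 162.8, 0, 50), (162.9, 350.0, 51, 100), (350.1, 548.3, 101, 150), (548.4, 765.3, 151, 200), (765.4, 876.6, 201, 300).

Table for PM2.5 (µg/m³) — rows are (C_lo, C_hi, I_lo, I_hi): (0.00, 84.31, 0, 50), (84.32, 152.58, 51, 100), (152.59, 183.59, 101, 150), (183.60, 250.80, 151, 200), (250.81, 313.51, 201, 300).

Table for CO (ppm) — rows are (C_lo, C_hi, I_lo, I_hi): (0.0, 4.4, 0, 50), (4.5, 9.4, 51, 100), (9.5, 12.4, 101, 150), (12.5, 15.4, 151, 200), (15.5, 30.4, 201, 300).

NO₂: 150.74 ∈ [132.71, 370.37] ↔ index [51, 100].
51 + (150.74−132.71)·(100−51)/(370.37−132.71) = 51 + 18.03·49/237.66 ≈ 54.72, so AQI = 55.
PM10: 39.28 lies in 0.00–57.40, so I_lo=0, I_hi=50, C_lo=0.00, C_hi=57.40.
(50−0)/(57.40−0.00) × (39.28−0.00) + 0 = 50/57.40 × 39.28 + 0 ≈ 34.22 → 34.
O₃: 0.00959 ∈ [0.00000, 0.04675] ↔ index [0, 50].
0 + (0.00959−0.00000)·(50−0)/(0.04675−0.00000) = 0 + 0.00959·50/0.04675 ≈ 10.26, so AQI = 10.
SO₂: row 162.9–350.0 (AQI 51–100). (100−51)·(222.0−162.9)/(350.0−162.9) + 51 = 49·59.1/187.1 + 51 ≈ 66.48 → 66.
PM2.5: 186.26 ∈ [183.60, 250.80] ↔ index [151, 200].
151 + (186.26−183.60)·(200−151)/(250.80−183.60) = 151 + 2.66·49/67.20 ≈ 152.94, so AQI = 153.
CO: 14.1 lies in 12.5–15.4, so I_lo=151, I_hi=200, C_lo=12.5, C_hi=15.4.
(200−151)/(15.4−12.5) × (14.1−12.5) + 151 = 49/2.9 × 1.6 + 151 ≈ 178.03 → 178.
Sub-indices: NO₂→55, PM10→34, O₃→10, SO₂→66, PM2.5→153, CO→178. Overall AQI = max = 178; dominant pollutant is CO.
AQI 178: Unhealthy.

178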